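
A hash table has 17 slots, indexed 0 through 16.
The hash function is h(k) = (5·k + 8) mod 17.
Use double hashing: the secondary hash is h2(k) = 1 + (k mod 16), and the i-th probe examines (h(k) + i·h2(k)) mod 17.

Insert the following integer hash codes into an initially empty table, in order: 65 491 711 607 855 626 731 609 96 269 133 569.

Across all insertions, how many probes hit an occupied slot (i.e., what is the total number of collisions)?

Insert 65: h=10, slot 10 empty -> index 10.
Insert 491: h=15, slot 15 empty -> index 15.
Insert 711: h=10, h2=8, slot 10 occupied -> index 1.
Insert 607: h=0, slot 0 empty -> index 0.
Insert 855: h=16, slot 16 empty -> index 16.
Insert 626: h=10, h2=3, slot 10 occupied -> index 13.
Insert 731: h=8, slot 8 empty -> index 8.
Insert 609: h=10, h2=2, slot 10 occupied -> index 12.
Insert 96: h=12, h2=1, slots 12,13 occupied -> index 14.
Insert 269: h=10, h2=14, slot 10 occupied -> index 7.
Insert 133: h=10, h2=6, slots 10,16 occupied -> index 5.
Insert 569: h=14, h2=10, slots 14,7,0,10 occupied -> index 3.
Table: [607, 711, ., 569, ., 133, ., 269, 731, ., 65, ., 609, 626, 96, 491, 855]

12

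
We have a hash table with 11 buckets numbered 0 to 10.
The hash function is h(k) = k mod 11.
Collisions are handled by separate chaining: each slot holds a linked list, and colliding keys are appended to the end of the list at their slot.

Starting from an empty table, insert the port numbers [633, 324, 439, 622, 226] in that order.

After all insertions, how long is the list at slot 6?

Insert 633: h=6, bucket 6 empty → new chain.
Insert 324: h=5, bucket 5 empty → new chain.
Insert 439: h=10, bucket 10 empty → new chain.
Insert 622: h=6, bucket 6 nonempty → append to chain.
Insert 226: h=6, bucket 6 nonempty → append to chain.
Final buckets:
0: -
1: -
2: -
3: -
4: -
5: 324
6: 633 -> 622 -> 226
7: -
8: -
9: -
10: 439

3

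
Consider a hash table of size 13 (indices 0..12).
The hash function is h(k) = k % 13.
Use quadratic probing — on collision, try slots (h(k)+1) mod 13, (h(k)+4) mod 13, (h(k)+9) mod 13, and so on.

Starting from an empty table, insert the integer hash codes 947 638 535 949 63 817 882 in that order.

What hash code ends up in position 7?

947: h=11 → slot 11
638: h=1 → slot 1
535: h=2 → slot 2
949: h=0 → slot 0
63: h=11, probe 11,12 → slot 12
817: h=11, probe 11,12,2,7 → slot 7
882: h=11, probe 11,12,2,7,1,10 → slot 10
Table: [949, 638, 535, _, _, _, _, 817, _, _, 882, 947, 63]

817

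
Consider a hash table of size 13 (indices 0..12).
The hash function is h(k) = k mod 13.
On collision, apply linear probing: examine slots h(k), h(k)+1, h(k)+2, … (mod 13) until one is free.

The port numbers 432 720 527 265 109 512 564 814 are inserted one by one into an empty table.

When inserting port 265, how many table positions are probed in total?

2

432: h=3 → slot 3
720: h=5 → slot 5
527: h=7 → slot 7
265: h=5, probe 5,6 → slot 6
109: h=5, probe 5,6,7,8 → slot 8
512: h=5, probe 5,6,7,8,9 → slot 9
564: h=5, probe 5,6,7,8,9,10 → slot 10
814: h=8, probe 8,9,10,11 → slot 11
Table: [_, _, _, 432, _, 720, 265, 527, 109, 512, 564, 814, _]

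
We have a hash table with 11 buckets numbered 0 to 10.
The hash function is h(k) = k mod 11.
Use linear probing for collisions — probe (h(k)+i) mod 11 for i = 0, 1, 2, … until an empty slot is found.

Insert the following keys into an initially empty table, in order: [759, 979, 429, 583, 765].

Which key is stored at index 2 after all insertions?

429

759: h=0 → slot 0
979: h=0, probe 0,1 → slot 1
429: h=0, probe 0,1,2 → slot 2
583: h=0, probe 0,1,2,3 → slot 3
765: h=6 → slot 6
Table: [759, 979, 429, 583, —, —, 765, —, —, —, —]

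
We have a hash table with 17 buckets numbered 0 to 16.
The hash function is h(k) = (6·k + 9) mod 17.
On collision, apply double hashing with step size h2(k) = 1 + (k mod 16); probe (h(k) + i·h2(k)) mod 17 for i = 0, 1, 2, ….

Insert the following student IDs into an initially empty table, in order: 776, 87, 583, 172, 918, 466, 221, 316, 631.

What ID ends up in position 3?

466

776 hashes to 7; slot 7 is free => place at 7.
87 hashes to 4; slot 4 is free => place at 4.
583 hashes to 5; slot 5 is free => place at 5.
172 hashes to 4, h2=13; 4 taken => place at 0.
918 hashes to 9; slot 9 is free => place at 9.
466 hashes to 0, h2=3; 0 taken => place at 3.
221 hashes to 9, h2=14; 9 taken => place at 6.
316 hashes to 1; slot 1 is free => place at 1.
631 hashes to 4, h2=8; 4 taken => place at 12.
Table: [172, 316, _, 466, 87, 583, 221, 776, _, 918, _, _, 631, _, _, _, _]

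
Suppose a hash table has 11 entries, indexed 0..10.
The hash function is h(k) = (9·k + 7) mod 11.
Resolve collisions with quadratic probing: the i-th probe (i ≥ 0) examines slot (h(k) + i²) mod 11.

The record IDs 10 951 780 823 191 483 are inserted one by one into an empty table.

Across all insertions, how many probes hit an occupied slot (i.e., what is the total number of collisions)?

5

Insert 10: h=9, slot 9 empty => index 9.
Insert 951: h=8, slot 8 empty => index 8.
Insert 780: h=9, slot 9 occupied => index 10.
Insert 823: h=0, slot 0 empty => index 0.
Insert 191: h=10, slots 10,0 occupied => index 3.
Insert 483: h=9, slots 9,10 occupied => index 2.
Table: [823, —, 483, 191, —, —, —, —, 951, 10, 780]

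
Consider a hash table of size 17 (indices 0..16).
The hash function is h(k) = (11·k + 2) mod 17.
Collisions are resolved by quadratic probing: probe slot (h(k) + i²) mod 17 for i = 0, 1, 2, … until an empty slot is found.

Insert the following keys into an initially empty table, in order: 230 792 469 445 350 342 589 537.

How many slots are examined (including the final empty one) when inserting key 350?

3

Insert 230: h=16, slot 16 empty -> index 16.
Insert 792: h=10, slot 10 empty -> index 10.
Insert 469: h=10, slot 10 occupied -> index 11.
Insert 445: h=1, slot 1 empty -> index 1.
Insert 350: h=10, slots 10,11 occupied -> index 14.
Insert 342: h=7, slot 7 empty -> index 7.
Insert 589: h=4, slot 4 empty -> index 4.
Insert 537: h=10, slots 10,11,14 occupied -> index 2.
Table: [., 445, 537, ., 589, ., ., 342, ., ., 792, 469, ., ., 350, ., 230]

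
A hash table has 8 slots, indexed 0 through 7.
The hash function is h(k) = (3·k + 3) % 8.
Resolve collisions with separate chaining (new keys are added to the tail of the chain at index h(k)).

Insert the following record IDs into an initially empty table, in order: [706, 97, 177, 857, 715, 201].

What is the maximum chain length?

4

706 -> bucket 1
97 -> bucket 6
177 -> bucket 6 (collision)
857 -> bucket 6 (collision)
715 -> bucket 4
201 -> bucket 6 (collision)
Final buckets:
0: —
1: 706
2: —
3: —
4: 715
5: —
6: 97 -> 177 -> 857 -> 201
7: —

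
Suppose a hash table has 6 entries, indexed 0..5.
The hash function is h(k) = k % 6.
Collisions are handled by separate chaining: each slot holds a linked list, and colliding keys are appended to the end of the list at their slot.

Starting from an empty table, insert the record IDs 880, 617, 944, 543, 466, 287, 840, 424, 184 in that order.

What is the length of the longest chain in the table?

4

880 → bucket 4
617 → bucket 5
944 → bucket 2
543 → bucket 3
466 → bucket 4 (collision)
287 → bucket 5 (collision)
840 → bucket 0
424 → bucket 4 (collision)
184 → bucket 4 (collision)
Final buckets:
0: 840
1: .
2: 944
3: 543
4: 880 -> 466 -> 424 -> 184
5: 617 -> 287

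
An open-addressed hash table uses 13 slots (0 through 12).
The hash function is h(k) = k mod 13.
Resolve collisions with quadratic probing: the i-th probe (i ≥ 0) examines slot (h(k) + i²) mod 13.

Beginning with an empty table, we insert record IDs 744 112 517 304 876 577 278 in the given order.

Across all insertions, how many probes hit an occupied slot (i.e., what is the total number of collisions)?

Insert 744: h=3, slot 3 empty -> index 3.
Insert 112: h=8, slot 8 empty -> index 8.
Insert 517: h=10, slot 10 empty -> index 10.
Insert 304: h=5, slot 5 empty -> index 5.
Insert 876: h=5, slot 5 occupied -> index 6.
Insert 577: h=5, slots 5,6 occupied -> index 9.
Insert 278: h=5, slots 5,6,9 occupied -> index 1.
Table: [—, 278, —, 744, —, 304, 876, —, 112, 577, 517, —, —]

6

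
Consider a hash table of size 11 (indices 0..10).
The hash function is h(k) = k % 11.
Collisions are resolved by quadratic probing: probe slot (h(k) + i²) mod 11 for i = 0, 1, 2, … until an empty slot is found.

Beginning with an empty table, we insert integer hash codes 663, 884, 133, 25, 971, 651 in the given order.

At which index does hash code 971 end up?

663 hashes to 3; slot 3 is free => place at 3.
884 hashes to 4; slot 4 is free => place at 4.
133 hashes to 1; slot 1 is free => place at 1.
25 hashes to 3; 3,4 taken => place at 7.
971 hashes to 3; 3,4,7,1 taken => place at 8.
651 hashes to 2; slot 2 is free => place at 2.
Table: [., 133, 651, 663, 884, ., ., 25, 971, ., .]

8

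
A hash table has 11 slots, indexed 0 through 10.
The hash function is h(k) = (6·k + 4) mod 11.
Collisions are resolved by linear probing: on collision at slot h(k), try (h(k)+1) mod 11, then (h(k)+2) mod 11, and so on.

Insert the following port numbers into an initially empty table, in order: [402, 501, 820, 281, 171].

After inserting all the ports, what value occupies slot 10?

402: h=7 => slot 7
501: h=7, probe 7,8 => slot 8
820: h=7, probe 7,8,9 => slot 9
281: h=7, probe 7,8,9,10 => slot 10
171: h=7, probe 7,8,9,10,0 => slot 0
Table: [171, ∅, ∅, ∅, ∅, ∅, ∅, 402, 501, 820, 281]

281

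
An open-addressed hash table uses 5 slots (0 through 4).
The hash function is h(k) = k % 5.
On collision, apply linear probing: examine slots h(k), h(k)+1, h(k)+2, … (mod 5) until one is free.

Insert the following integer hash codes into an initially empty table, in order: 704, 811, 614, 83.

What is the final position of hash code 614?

704 hashes to 4; slot 4 is free → place at 4.
811 hashes to 1; slot 1 is free → place at 1.
614 hashes to 4; 4 taken → place at 0.
83 hashes to 3; slot 3 is free → place at 3.
Table: [614, 811, _, 83, 704]

0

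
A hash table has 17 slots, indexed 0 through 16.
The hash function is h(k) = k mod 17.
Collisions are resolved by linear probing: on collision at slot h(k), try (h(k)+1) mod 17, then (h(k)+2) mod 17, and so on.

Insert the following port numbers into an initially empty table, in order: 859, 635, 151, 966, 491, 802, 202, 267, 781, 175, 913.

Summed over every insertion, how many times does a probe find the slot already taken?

6

Insert 859: h=9, slot 9 empty -> index 9.
Insert 635: h=6, slot 6 empty -> index 6.
Insert 151: h=15, slot 15 empty -> index 15.
Insert 966: h=14, slot 14 empty -> index 14.
Insert 491: h=15, slot 15 occupied -> index 16.
Insert 802: h=3, slot 3 empty -> index 3.
Insert 202: h=15, slots 15,16 occupied -> index 0.
Insert 267: h=12, slot 12 empty -> index 12.
Insert 781: h=16, slots 16,0 occupied -> index 1.
Insert 175: h=5, slot 5 empty -> index 5.
Insert 913: h=12, slot 12 occupied -> index 13.
Table: [202, 781, ∅, 802, ∅, 175, 635, ∅, ∅, 859, ∅, ∅, 267, 913, 966, 151, 491]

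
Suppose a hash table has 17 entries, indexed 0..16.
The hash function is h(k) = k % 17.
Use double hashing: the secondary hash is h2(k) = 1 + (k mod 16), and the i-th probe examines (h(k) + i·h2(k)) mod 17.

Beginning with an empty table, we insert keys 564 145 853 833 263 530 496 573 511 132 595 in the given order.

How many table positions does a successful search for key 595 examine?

Insert 564: h=3, slot 3 empty -> index 3.
Insert 145: h=9, slot 9 empty -> index 9.
Insert 853: h=3, h2=6, slots 3,9 occupied -> index 15.
Insert 833: h=0, slot 0 empty -> index 0.
Insert 263: h=8, slot 8 empty -> index 8.
Insert 530: h=3, h2=3, slot 3 occupied -> index 6.
Insert 496: h=3, h2=1, slot 3 occupied -> index 4.
Insert 573: h=12, slot 12 empty -> index 12.
Insert 511: h=1, slot 1 empty -> index 1.
Insert 132: h=13, slot 13 empty -> index 13.
Insert 595: h=0, h2=4, slots 0,4,8,12 occupied -> index 16.
Table: [833, 511, —, 564, 496, —, 530, —, 263, 145, —, —, 573, 132, —, 853, 595]
Lookup 595: h=0, h2=4, probe 0,4,8,12,16 → found at 16.

5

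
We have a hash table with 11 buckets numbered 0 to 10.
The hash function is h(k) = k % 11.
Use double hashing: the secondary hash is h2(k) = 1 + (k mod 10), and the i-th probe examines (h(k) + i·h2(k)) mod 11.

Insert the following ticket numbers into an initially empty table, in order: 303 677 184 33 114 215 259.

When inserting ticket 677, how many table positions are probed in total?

303 hashes to 6; slot 6 is free -> place at 6.
677 hashes to 6, h2=8; 6 taken -> place at 3.
184 hashes to 8; slot 8 is free -> place at 8.
33 hashes to 0; slot 0 is free -> place at 0.
114 hashes to 4; slot 4 is free -> place at 4.
215 hashes to 6, h2=6; 6 taken -> place at 1.
259 hashes to 6, h2=10; 6 taken -> place at 5.
Table: [33, 215, -, 677, 114, 259, 303, -, 184, -, -]

2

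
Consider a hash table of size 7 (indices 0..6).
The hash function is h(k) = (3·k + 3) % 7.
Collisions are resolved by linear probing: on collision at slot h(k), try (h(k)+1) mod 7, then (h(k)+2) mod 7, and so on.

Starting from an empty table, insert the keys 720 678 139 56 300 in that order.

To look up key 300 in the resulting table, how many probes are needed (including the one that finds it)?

5

720: h=0 → slot 0
678: h=0, probe 0,1 → slot 1
139: h=0, probe 0,1,2 → slot 2
56: h=3 → slot 3
300: h=0, probe 0,1,2,3,4 → slot 4
Table: [720, 678, 139, 56, 300, -, -]
Lookup 300: h=0, probe 0,1,2,3,4 → found at 4.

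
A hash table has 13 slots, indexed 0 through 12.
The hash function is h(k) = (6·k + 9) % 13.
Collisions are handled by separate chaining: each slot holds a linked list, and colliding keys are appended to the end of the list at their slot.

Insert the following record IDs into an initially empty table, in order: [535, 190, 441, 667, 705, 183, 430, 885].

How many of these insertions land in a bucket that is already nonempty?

535 -> bucket 8
190 -> bucket 5
441 -> bucket 3
667 -> bucket 7
705 -> bucket 1
183 -> bucket 2
430 -> bucket 2 (collision)
885 -> bucket 2 (collision)
Final buckets:
0: .
1: 705
2: 183 -> 430 -> 885
3: 441
4: .
5: 190
6: .
7: 667
8: 535
9: .
10: .
11: .
12: .

2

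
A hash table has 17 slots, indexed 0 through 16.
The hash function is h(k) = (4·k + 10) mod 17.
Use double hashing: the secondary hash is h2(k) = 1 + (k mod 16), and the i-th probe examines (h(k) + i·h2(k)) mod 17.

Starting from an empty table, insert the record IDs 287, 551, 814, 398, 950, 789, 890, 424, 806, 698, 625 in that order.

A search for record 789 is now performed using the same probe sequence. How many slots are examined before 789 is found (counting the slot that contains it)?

Insert 287: h=2, slot 2 empty -> index 2.
Insert 551: h=4, slot 4 empty -> index 4.
Insert 814: h=2, h2=15, slot 2 occupied -> index 0.
Insert 398: h=4, h2=15, slots 4,2,0 occupied -> index 15.
Insert 950: h=2, h2=7, slot 2 occupied -> index 9.
Insert 789: h=4, h2=6, slot 4 occupied -> index 10.
Insert 890: h=0, h2=11, slot 0 occupied -> index 11.
Insert 424: h=6, slot 6 empty -> index 6.
Insert 806: h=4, h2=7, slots 4,11 occupied -> index 1.
Insert 698: h=14, slot 14 empty -> index 14.
Insert 625: h=11, h2=2, slot 11 occupied -> index 13.
Table: [814, 806, 287, -, 551, -, 424, -, -, 950, 789, 890, -, 625, 698, 398, -]
Lookup 789: h=4, h2=6, probe 4,10 → found at 10.

2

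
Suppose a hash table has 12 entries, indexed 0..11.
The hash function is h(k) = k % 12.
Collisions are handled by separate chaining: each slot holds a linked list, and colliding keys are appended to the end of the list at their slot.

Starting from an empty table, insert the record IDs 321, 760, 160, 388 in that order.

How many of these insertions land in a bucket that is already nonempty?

321 → bucket 9
760 → bucket 4
160 → bucket 4 (collision)
388 → bucket 4 (collision)
Final buckets:
0: .
1: .
2: .
3: .
4: 760 -> 160 -> 388
5: .
6: .
7: .
8: .
9: 321
10: .
11: .

2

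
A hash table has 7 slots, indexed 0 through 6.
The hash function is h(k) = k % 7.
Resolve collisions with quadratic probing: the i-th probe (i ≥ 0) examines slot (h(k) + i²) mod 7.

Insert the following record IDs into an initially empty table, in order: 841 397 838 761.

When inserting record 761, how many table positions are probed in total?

3

Insert 841: h=1, slot 1 empty => index 1.
Insert 397: h=5, slot 5 empty => index 5.
Insert 838: h=5, slot 5 occupied => index 6.
Insert 761: h=5, slots 5,6 occupied => index 2.
Table: [., 841, 761, ., ., 397, 838]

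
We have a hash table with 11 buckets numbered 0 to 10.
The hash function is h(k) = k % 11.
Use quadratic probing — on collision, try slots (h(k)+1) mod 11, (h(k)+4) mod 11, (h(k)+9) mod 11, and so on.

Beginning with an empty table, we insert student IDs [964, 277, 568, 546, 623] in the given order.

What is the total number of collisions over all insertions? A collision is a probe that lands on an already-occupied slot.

6

964 hashes to 7; slot 7 is free → place at 7.
277 hashes to 2; slot 2 is free → place at 2.
568 hashes to 7; 7 taken → place at 8.
546 hashes to 7; 7,8 taken → place at 0.
623 hashes to 7; 7,8,0 taken → place at 5.
Table: [546, _, 277, _, _, 623, _, 964, 568, _, _]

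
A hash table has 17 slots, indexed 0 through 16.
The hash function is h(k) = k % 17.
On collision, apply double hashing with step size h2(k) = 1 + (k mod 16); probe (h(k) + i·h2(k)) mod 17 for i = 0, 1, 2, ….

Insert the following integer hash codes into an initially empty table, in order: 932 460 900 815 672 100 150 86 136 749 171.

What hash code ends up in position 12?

749

932 hashes to 14; slot 14 is free -> place at 14.
460 hashes to 1; slot 1 is free -> place at 1.
900 hashes to 16; slot 16 is free -> place at 16.
815 hashes to 16, h2=16; 16 taken -> place at 15.
672 hashes to 9; slot 9 is free -> place at 9.
100 hashes to 15, h2=5; 15 taken -> place at 3.
150 hashes to 14, h2=7; 14 taken -> place at 4.
86 hashes to 1, h2=7; 1 taken -> place at 8.
136 hashes to 0; slot 0 is free -> place at 0.
749 hashes to 1, h2=14; 1,15 taken -> place at 12.
171 hashes to 1, h2=12; 1 taken -> place at 13.
Table: [136, 460, -, 100, 150, -, -, -, 86, 672, -, -, 749, 171, 932, 815, 900]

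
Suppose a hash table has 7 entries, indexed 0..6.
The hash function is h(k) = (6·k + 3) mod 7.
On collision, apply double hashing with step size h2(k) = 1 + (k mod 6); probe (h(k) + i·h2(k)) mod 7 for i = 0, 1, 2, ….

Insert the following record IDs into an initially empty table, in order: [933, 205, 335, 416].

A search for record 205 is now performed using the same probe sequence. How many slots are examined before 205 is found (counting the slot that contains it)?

2

Insert 933: h=1, slot 1 empty → index 1.
Insert 205: h=1, h2=2, slot 1 occupied → index 3.
Insert 335: h=4, slot 4 empty → index 4.
Insert 416: h=0, slot 0 empty → index 0.
Table: [416, 933, ., 205, 335, ., .]
Lookup 205: h=1, h2=2, probe 1,3 → found at 3.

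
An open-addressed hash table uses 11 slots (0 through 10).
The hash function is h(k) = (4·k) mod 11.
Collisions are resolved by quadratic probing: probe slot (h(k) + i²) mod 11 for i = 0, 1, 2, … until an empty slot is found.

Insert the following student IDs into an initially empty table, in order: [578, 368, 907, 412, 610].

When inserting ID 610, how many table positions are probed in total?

5

578 hashes to 2; slot 2 is free → place at 2.
368 hashes to 9; slot 9 is free → place at 9.
907 hashes to 9; 9 taken → place at 10.
412 hashes to 9; 9,10,2 taken → place at 7.
610 hashes to 9; 9,10,2,7 taken → place at 3.
Table: [-, -, 578, 610, -, -, -, 412, -, 368, 907]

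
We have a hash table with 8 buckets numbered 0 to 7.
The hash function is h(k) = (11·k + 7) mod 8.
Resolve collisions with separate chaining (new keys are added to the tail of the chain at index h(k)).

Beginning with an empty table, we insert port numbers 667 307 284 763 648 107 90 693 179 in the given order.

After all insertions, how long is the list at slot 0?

5

Insert 667: h=0, bucket 0 empty → new chain.
Insert 307: h=0, bucket 0 nonempty → append to chain.
Insert 284: h=3, bucket 3 empty → new chain.
Insert 763: h=0, bucket 0 nonempty → append to chain.
Insert 648: h=7, bucket 7 empty → new chain.
Insert 107: h=0, bucket 0 nonempty → append to chain.
Insert 90: h=5, bucket 5 empty → new chain.
Insert 693: h=6, bucket 6 empty → new chain.
Insert 179: h=0, bucket 0 nonempty → append to chain.
Final buckets:
0: 667 -> 307 -> 763 -> 107 -> 179
1: -
2: -
3: 284
4: -
5: 90
6: 693
7: 648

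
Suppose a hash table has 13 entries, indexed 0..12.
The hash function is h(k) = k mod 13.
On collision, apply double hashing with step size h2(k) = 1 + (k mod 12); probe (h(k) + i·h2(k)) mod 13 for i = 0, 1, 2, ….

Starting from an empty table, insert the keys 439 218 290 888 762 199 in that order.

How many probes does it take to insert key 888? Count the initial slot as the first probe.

2

Insert 439: h=10, slot 10 empty -> index 10.
Insert 218: h=10, h2=3, slot 10 occupied -> index 0.
Insert 290: h=4, slot 4 empty -> index 4.
Insert 888: h=4, h2=1, slot 4 occupied -> index 5.
Insert 762: h=8, slot 8 empty -> index 8.
Insert 199: h=4, h2=8, slot 4 occupied -> index 12.
Table: [218, ∅, ∅, ∅, 290, 888, ∅, ∅, 762, ∅, 439, ∅, 199]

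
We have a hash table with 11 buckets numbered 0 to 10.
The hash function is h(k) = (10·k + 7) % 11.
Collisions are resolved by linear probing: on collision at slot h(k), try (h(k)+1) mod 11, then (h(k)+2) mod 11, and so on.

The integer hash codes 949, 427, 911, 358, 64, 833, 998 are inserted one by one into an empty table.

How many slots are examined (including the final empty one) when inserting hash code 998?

5

Insert 949: h=4, slot 4 empty -> index 4.
Insert 427: h=9, slot 9 empty -> index 9.
Insert 911: h=9, slot 9 occupied -> index 10.
Insert 358: h=1, slot 1 empty -> index 1.
Insert 64: h=9, slots 9,10 occupied -> index 0.
Insert 833: h=10, slots 10,0,1 occupied -> index 2.
Insert 998: h=10, slots 10,0,1,2 occupied -> index 3.
Table: [64, 358, 833, 998, 949, —, —, —, —, 427, 911]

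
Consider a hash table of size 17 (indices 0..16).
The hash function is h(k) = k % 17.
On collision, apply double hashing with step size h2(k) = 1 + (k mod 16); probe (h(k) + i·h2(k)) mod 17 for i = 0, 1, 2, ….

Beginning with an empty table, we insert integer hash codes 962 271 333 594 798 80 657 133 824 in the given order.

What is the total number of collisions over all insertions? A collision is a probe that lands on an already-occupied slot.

4

Insert 962: h=10, slot 10 empty → index 10.
Insert 271: h=16, slot 16 empty → index 16.
Insert 333: h=10, h2=14, slot 10 occupied → index 7.
Insert 594: h=16, h2=3, slot 16 occupied → index 2.
Insert 798: h=16, h2=15, slot 16 occupied → index 14.
Insert 80: h=12, slot 12 empty → index 12.
Insert 657: h=11, slot 11 empty → index 11.
Insert 133: h=14, h2=6, slot 14 occupied → index 3.
Insert 824: h=8, slot 8 empty → index 8.
Table: [∅, ∅, 594, 133, ∅, ∅, ∅, 333, 824, ∅, 962, 657, 80, ∅, 798, ∅, 271]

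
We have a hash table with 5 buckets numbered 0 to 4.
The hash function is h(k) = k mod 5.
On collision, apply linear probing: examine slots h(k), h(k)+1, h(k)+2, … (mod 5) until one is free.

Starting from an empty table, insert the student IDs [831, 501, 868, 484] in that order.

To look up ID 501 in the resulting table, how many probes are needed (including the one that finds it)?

2

Insert 831: h=1, slot 1 empty → index 1.
Insert 501: h=1, slot 1 occupied → index 2.
Insert 868: h=3, slot 3 empty → index 3.
Insert 484: h=4, slot 4 empty → index 4.
Table: [-, 831, 501, 868, 484]
Lookup 501: h=1, probe 1,2 → found at 2.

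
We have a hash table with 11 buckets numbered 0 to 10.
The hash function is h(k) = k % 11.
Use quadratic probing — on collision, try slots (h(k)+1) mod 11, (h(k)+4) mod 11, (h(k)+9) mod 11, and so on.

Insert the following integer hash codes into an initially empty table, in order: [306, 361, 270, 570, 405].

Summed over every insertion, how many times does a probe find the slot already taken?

Insert 306: h=9, slot 9 empty => index 9.
Insert 361: h=9, slot 9 occupied => index 10.
Insert 270: h=6, slot 6 empty => index 6.
Insert 570: h=9, slots 9,10 occupied => index 2.
Insert 405: h=9, slots 9,10,2 occupied => index 7.
Table: [_, _, 570, _, _, _, 270, 405, _, 306, 361]

6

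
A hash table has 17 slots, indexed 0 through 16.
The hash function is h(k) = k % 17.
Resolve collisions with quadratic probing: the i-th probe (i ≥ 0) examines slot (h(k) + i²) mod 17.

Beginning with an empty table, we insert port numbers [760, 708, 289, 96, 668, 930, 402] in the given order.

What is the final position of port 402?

3

760: h=12 → slot 12
708: h=11 → slot 11
289: h=0 → slot 0
96: h=11, probe 11,12,15 → slot 15
668: h=5 → slot 5
930: h=12, probe 12,13 → slot 13
402: h=11, probe 11,12,15,3 → slot 3
Table: [289, ., ., 402, ., 668, ., ., ., ., ., 708, 760, 930, ., 96, .]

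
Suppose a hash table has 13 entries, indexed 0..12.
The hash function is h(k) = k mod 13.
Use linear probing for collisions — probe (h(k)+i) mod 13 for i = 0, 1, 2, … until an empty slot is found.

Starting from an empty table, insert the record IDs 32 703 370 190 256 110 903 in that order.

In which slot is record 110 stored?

10

32: h=6 -> slot 6
703: h=1 -> slot 1
370: h=6, probe 6,7 -> slot 7
190: h=8 -> slot 8
256: h=9 -> slot 9
110: h=6, probe 6,7,8,9,10 -> slot 10
903: h=6, probe 6,7,8,9,10,11 -> slot 11
Table: [∅, 703, ∅, ∅, ∅, ∅, 32, 370, 190, 256, 110, 903, ∅]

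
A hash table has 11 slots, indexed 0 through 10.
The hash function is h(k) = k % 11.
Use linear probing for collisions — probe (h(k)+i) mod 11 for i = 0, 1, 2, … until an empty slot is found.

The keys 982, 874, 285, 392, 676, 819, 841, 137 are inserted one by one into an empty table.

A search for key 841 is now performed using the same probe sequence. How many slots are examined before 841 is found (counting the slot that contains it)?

Insert 982: h=3, slot 3 empty -> index 3.
Insert 874: h=5, slot 5 empty -> index 5.
Insert 285: h=10, slot 10 empty -> index 10.
Insert 392: h=7, slot 7 empty -> index 7.
Insert 676: h=5, slot 5 occupied -> index 6.
Insert 819: h=5, slots 5,6,7 occupied -> index 8.
Insert 841: h=5, slots 5,6,7,8 occupied -> index 9.
Insert 137: h=5, slots 5,6,7,8,9,10 occupied -> index 0.
Table: [137, —, —, 982, —, 874, 676, 392, 819, 841, 285]
Lookup 841: h=5, probe 5,6,7,8,9 → found at 9.

5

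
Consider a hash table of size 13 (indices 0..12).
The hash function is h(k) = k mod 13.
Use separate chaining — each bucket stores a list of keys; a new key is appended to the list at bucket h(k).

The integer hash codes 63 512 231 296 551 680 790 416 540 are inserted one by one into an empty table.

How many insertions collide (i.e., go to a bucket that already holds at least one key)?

3

Insert 63: h=11, bucket 11 empty → new chain.
Insert 512: h=5, bucket 5 empty → new chain.
Insert 231: h=10, bucket 10 empty → new chain.
Insert 296: h=10, bucket 10 nonempty → append to chain.
Insert 551: h=5, bucket 5 nonempty → append to chain.
Insert 680: h=4, bucket 4 empty → new chain.
Insert 790: h=10, bucket 10 nonempty → append to chain.
Insert 416: h=0, bucket 0 empty → new chain.
Insert 540: h=7, bucket 7 empty → new chain.
Final buckets:
0: 416
1: ∅
2: ∅
3: ∅
4: 680
5: 512 -> 551
6: ∅
7: 540
8: ∅
9: ∅
10: 231 -> 296 -> 790
11: 63
12: ∅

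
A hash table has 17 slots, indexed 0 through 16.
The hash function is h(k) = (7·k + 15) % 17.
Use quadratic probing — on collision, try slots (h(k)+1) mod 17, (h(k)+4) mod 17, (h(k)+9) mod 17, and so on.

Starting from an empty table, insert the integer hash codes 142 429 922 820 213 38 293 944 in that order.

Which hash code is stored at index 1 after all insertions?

Insert 142: h=6, slot 6 empty → index 6.
Insert 429: h=9, slot 9 empty → index 9.
Insert 922: h=9, slot 9 occupied → index 10.
Insert 820: h=9, slots 9,10 occupied → index 13.
Insert 213: h=10, slot 10 occupied → index 11.
Insert 38: h=9, slots 9,10,13 occupied → index 1.
Insert 293: h=9, slots 9,10,13,1 occupied → index 8.
Insert 944: h=10, slots 10,11 occupied → index 14.
Table: [., 38, ., ., ., ., 142, ., 293, 429, 922, 213, ., 820, 944, ., .]

38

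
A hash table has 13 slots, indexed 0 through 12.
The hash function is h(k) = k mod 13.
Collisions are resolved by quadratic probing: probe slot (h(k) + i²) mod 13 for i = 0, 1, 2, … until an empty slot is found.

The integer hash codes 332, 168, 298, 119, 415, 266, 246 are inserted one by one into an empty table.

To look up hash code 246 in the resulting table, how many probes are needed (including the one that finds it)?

4

Insert 332: h=7, slot 7 empty => index 7.
Insert 168: h=12, slot 12 empty => index 12.
Insert 298: h=12, slot 12 occupied => index 0.
Insert 119: h=2, slot 2 empty => index 2.
Insert 415: h=12, slots 12,0 occupied => index 3.
Insert 266: h=6, slot 6 empty => index 6.
Insert 246: h=12, slots 12,0,3 occupied => index 8.
Table: [298, ., 119, 415, ., ., 266, 332, 246, ., ., ., 168]
Lookup 246: h=12, probe 12,0,3,8 → found at 8.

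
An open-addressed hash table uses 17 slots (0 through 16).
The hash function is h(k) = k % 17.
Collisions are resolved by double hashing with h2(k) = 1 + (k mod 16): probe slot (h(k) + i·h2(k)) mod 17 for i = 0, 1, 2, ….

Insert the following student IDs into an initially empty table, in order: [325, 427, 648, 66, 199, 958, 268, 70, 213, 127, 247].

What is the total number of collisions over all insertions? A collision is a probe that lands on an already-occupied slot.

325 hashes to 2; slot 2 is free -> place at 2.
427 hashes to 2, h2=12; 2 taken -> place at 14.
648 hashes to 2, h2=9; 2 taken -> place at 11.
66 hashes to 15; slot 15 is free -> place at 15.
199 hashes to 12; slot 12 is free -> place at 12.
958 hashes to 6; slot 6 is free -> place at 6.
268 hashes to 13; slot 13 is free -> place at 13.
70 hashes to 2, h2=7; 2 taken -> place at 9.
213 hashes to 9, h2=6; 9,15 taken -> place at 4.
127 hashes to 8; slot 8 is free -> place at 8.
247 hashes to 9, h2=8; 9 taken -> place at 0.
Table: [247, _, 325, _, 213, _, 958, _, 127, 70, _, 648, 199, 268, 427, 66, _]

6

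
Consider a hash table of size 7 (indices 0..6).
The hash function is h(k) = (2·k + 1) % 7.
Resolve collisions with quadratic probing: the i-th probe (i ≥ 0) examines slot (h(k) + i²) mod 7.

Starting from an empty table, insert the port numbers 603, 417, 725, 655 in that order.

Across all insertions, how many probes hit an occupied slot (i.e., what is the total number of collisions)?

603: h=3 → slot 3
417: h=2 → slot 2
725: h=2, probe 2,3,6 → slot 6
655: h=2, probe 2,3,6,4 → slot 4
Table: [., ., 417, 603, 655, ., 725]

5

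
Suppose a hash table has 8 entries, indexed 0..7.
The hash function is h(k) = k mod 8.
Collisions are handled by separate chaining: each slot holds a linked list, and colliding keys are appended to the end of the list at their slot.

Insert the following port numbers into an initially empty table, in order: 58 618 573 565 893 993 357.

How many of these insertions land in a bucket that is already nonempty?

4

58 → bucket 2
618 → bucket 2 (collision)
573 → bucket 5
565 → bucket 5 (collision)
893 → bucket 5 (collision)
993 → bucket 1
357 → bucket 5 (collision)
Final buckets:
0: —
1: 993
2: 58 -> 618
3: —
4: —
5: 573 -> 565 -> 893 -> 357
6: —
7: —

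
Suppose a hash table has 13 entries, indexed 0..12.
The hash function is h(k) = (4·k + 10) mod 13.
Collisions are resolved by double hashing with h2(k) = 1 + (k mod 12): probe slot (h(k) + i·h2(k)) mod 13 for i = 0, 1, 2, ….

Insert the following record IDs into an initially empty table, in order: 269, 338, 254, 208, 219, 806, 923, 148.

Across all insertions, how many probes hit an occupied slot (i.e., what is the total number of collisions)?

4

Insert 269: h=7, slot 7 empty => index 7.
Insert 338: h=10, slot 10 empty => index 10.
Insert 254: h=12, slot 12 empty => index 12.
Insert 208: h=10, h2=5, slot 10 occupied => index 2.
Insert 219: h=2, h2=4, slot 2 occupied => index 6.
Insert 806: h=10, h2=3, slot 10 occupied => index 0.
Insert 923: h=10, h2=12, slot 10 occupied => index 9.
Insert 148: h=4, slot 4 empty => index 4.
Table: [806, —, 208, —, 148, —, 219, 269, —, 923, 338, —, 254]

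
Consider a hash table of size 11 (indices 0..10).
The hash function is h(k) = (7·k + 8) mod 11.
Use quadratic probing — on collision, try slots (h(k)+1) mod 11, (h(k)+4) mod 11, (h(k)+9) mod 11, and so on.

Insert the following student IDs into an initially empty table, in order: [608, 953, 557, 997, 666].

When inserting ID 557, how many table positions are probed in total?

2

608: h=7 => slot 7
953: h=2 => slot 2
557: h=2, probe 2,3 => slot 3
997: h=2, probe 2,3,6 => slot 6
666: h=6, probe 6,7,10 => slot 10
Table: [∅, ∅, 953, 557, ∅, ∅, 997, 608, ∅, ∅, 666]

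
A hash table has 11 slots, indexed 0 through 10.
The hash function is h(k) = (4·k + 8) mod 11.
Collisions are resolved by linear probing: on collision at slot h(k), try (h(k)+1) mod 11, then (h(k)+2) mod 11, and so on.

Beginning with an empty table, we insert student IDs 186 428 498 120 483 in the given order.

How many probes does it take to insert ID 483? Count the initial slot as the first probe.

4

186: h=4 → slot 4
428: h=4, probe 4,5 → slot 5
498: h=9 → slot 9
120: h=4, probe 4,5,6 → slot 6
483: h=4, probe 4,5,6,7 → slot 7
Table: [-, -, -, -, 186, 428, 120, 483, -, 498, -]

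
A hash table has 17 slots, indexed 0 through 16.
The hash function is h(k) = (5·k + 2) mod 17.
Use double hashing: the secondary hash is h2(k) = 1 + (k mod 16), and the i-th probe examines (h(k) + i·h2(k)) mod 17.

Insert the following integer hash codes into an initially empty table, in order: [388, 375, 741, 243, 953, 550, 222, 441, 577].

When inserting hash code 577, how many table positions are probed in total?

388: h=4 => slot 4
375: h=7 => slot 7
741: h=1 => slot 1
243: h=10 => slot 10
953: h=7, h2=10, probe 7,0 => slot 0
550: h=15 => slot 15
222: h=7, h2=15, probe 7,5 => slot 5
441: h=14 => slot 14
577: h=14, h2=2, probe 14,16 => slot 16
Table: [953, 741, ., ., 388, 222, ., 375, ., ., 243, ., ., ., 441, 550, 577]

2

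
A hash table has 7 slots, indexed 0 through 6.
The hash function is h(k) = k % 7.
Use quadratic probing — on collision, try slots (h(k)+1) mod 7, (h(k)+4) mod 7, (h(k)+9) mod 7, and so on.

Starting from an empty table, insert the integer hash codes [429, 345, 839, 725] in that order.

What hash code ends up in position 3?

Insert 429: h=2, slot 2 empty -> index 2.
Insert 345: h=2, slot 2 occupied -> index 3.
Insert 839: h=6, slot 6 empty -> index 6.
Insert 725: h=4, slot 4 empty -> index 4.
Table: [-, -, 429, 345, 725, -, 839]

345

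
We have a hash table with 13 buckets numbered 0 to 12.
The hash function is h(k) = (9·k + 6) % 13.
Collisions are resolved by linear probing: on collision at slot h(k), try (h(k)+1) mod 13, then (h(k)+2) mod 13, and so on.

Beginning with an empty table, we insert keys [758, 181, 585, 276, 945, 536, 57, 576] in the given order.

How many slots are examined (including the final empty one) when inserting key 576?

758: h=3 => slot 3
181: h=10 => slot 10
585: h=6 => slot 6
276: h=7 => slot 7
945: h=9 => slot 9
536: h=7, probe 7,8 => slot 8
57: h=12 => slot 12
576: h=3, probe 3,4 => slot 4
Table: [., ., ., 758, 576, ., 585, 276, 536, 945, 181, ., 57]

2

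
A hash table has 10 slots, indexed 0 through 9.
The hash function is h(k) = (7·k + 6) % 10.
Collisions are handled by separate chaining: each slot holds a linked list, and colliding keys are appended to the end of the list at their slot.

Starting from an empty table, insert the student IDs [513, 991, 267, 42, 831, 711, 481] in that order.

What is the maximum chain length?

4

Insert 513: h=7, bucket 7 empty -> new chain.
Insert 991: h=3, bucket 3 empty -> new chain.
Insert 267: h=5, bucket 5 empty -> new chain.
Insert 42: h=0, bucket 0 empty -> new chain.
Insert 831: h=3, bucket 3 nonempty -> append to chain.
Insert 711: h=3, bucket 3 nonempty -> append to chain.
Insert 481: h=3, bucket 3 nonempty -> append to chain.
Final buckets:
0: 42
1: -
2: -
3: 991 -> 831 -> 711 -> 481
4: -
5: 267
6: -
7: 513
8: -
9: -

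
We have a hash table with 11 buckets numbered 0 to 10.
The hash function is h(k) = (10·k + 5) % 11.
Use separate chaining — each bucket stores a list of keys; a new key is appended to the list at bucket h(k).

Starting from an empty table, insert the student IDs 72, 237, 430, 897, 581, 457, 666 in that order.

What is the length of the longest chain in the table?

Insert 72: h=10, bucket 10 empty -> new chain.
Insert 237: h=10, bucket 10 nonempty -> append to chain.
Insert 430: h=4, bucket 4 empty -> new chain.
Insert 897: h=10, bucket 10 nonempty -> append to chain.
Insert 581: h=7, bucket 7 empty -> new chain.
Insert 457: h=10, bucket 10 nonempty -> append to chain.
Insert 666: h=10, bucket 10 nonempty -> append to chain.
Final buckets:
0: -
1: -
2: -
3: -
4: 430
5: -
6: -
7: 581
8: -
9: -
10: 72 -> 237 -> 897 -> 457 -> 666

5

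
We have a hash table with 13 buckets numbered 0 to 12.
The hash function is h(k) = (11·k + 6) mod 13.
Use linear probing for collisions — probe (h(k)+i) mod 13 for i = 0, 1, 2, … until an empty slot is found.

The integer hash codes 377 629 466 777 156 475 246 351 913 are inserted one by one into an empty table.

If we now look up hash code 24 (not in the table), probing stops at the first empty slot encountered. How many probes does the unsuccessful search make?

5

Insert 377: h=6, slot 6 empty => index 6.
Insert 629: h=9, slot 9 empty => index 9.
Insert 466: h=10, slot 10 empty => index 10.
Insert 777: h=12, slot 12 empty => index 12.
Insert 156: h=6, slot 6 occupied => index 7.
Insert 475: h=5, slot 5 empty => index 5.
Insert 246: h=8, slot 8 empty => index 8.
Insert 351: h=6, slots 6,7,8,9,10 occupied => index 11.
Insert 913: h=0, slot 0 empty => index 0.
Table: [913, ∅, ∅, ∅, ∅, 475, 377, 156, 246, 629, 466, 351, 777]
Lookup 24: h=10, probe 10,11,12,0,1 → slot 1 empty, not found.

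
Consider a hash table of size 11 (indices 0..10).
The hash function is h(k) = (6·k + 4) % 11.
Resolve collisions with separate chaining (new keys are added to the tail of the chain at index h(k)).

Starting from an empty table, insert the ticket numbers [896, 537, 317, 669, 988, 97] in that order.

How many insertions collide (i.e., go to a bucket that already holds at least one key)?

896 -> bucket 1
537 -> bucket 3
317 -> bucket 3 (collision)
669 -> bucket 3 (collision)
988 -> bucket 3 (collision)
97 -> bucket 3 (collision)
Final buckets:
0: —
1: 896
2: —
3: 537 -> 317 -> 669 -> 988 -> 97
4: —
5: —
6: —
7: —
8: —
9: —
10: —

4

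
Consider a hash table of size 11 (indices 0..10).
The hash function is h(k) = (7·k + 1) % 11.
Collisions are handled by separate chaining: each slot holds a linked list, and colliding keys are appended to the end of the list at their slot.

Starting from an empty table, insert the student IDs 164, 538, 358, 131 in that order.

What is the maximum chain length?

164 -> bucket 5
538 -> bucket 5 (collision)
358 -> bucket 10
131 -> bucket 5 (collision)
Final buckets:
0: -
1: -
2: -
3: -
4: -
5: 164 -> 538 -> 131
6: -
7: -
8: -
9: -
10: 358

3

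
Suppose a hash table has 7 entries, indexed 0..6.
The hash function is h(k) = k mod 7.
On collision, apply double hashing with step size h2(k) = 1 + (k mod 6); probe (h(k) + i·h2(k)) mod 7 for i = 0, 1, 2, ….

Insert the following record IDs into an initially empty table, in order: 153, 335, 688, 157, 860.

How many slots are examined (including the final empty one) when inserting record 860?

Insert 153: h=6, slot 6 empty -> index 6.
Insert 335: h=6, h2=6, slot 6 occupied -> index 5.
Insert 688: h=2, slot 2 empty -> index 2.
Insert 157: h=3, slot 3 empty -> index 3.
Insert 860: h=6, h2=3, slots 6,2,5 occupied -> index 1.
Table: [-, 860, 688, 157, -, 335, 153]

4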